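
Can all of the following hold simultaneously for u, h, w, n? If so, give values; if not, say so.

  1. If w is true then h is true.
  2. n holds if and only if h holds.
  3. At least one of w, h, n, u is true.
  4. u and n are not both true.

u = True, h = False, w = False, n = False

  (1) w=F ⇒ h: vacuous ✓
  (2) n=F, h=F — same ✓
  (3) {w, h, n, u}: 1 true — at least one ✓
  (4) u=T, n=F — not both ✓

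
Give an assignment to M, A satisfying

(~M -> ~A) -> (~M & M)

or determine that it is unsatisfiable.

M=F, A=T

  (~M -> ~A) -> (~M & M) = True
    ~M -> ~A = False
      ~M = True
      ~A = False
    ~M & M = False
      ~M = True
The formula evaluates to True.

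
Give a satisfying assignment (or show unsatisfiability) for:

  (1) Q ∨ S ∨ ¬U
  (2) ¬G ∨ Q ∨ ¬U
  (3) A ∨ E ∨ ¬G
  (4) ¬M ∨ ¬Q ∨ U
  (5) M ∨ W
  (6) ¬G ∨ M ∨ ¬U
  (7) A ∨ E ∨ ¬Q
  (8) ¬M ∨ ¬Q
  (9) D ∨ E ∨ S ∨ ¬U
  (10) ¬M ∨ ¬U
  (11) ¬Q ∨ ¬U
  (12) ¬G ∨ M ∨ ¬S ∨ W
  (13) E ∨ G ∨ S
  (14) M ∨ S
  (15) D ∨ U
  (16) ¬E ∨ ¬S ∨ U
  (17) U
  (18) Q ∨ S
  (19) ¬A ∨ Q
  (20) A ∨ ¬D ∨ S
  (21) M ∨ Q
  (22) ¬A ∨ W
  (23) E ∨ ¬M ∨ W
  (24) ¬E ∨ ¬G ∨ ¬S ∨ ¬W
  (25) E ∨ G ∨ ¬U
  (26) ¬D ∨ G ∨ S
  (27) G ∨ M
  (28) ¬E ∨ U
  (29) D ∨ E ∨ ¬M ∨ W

Case U = True:
  (¬M ∨ ¬U) forces M = False.
  (M ∨ W) forces W = True.
  (¬G ∨ M ∨ ¬U) forces G = False.
  Clause (G ∨ M) is falsified — contradiction.
Case U = False:
  Clause (U) is falsified — contradiction.
Both cases fail, so the formula is unsatisfiable.

No satisfying assignment exists.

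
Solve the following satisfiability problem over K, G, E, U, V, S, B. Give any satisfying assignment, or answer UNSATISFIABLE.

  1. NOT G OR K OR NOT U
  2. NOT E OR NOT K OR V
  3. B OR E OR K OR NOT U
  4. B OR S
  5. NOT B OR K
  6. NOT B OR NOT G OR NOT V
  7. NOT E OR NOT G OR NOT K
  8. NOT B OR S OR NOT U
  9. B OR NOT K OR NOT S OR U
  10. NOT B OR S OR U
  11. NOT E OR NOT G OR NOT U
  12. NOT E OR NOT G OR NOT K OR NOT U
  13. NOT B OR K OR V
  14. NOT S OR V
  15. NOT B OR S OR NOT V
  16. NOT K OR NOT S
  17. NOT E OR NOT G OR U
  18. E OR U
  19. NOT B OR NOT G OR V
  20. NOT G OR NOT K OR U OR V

Try K = True:
  (NOT K OR NOT S) forces S = False.
  (B OR S) forces B = True.
  (NOT B OR S OR NOT U) forces U = False.
  clause (NOT B OR S OR U) is falsified — backtrack.
So K = False.
  then (NOT B OR K) forces B = False.
  then (B OR S) forces S = True.
  then (NOT S OR V) forces V = True.
Set G = False.
Try E = False:
  (B OR E OR K OR NOT U) forces U = False.
  clause (E OR U) is falsified — backtrack.
So E = True.
Set U = False.
All clauses satisfied.

K = False, G = False, E = True, U = False, V = True, S = True, B = False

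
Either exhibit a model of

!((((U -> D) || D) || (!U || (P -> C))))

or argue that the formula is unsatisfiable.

C: False; U: True; P: True; D: False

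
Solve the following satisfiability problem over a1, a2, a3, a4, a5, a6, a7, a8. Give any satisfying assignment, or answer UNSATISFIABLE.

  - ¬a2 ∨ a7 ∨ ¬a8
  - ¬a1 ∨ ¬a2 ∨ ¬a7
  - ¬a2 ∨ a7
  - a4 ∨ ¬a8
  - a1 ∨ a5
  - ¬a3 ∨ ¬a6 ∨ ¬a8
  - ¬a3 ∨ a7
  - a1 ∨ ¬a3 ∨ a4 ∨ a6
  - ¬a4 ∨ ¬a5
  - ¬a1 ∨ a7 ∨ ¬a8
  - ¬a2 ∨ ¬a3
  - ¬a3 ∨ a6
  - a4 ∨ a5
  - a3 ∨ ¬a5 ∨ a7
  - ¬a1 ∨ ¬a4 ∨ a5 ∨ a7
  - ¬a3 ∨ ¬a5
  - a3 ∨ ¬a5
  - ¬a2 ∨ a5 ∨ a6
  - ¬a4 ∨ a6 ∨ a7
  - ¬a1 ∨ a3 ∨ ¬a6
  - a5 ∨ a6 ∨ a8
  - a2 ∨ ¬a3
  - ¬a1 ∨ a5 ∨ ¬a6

a1 = True, a2 = False, a3 = False, a4 = True, a5 = False, a6 = False, a7 = True, a8 = True

Set a1 = True.
Try a2 = True:
  (¬a1 ∨ ¬a2 ∨ ¬a7) forces a7 = False.
  clause (¬a2 ∨ a7) is falsified — backtrack.
So a2 = False.
  then (a2 ∨ ¬a3) forces a3 = False.
  then (a3 ∨ ¬a5) forces a5 = False.
  then (¬a1 ∨ a3 ∨ ¬a6) forces a6 = False.
  then (a5 ∨ a6 ∨ a8) forces a8 = True.
  then (a4 ∨ ¬a8) forces a4 = True.
  then (¬a1 ∨ a7 ∨ ¬a8) forces a7 = True.
All clauses satisfied.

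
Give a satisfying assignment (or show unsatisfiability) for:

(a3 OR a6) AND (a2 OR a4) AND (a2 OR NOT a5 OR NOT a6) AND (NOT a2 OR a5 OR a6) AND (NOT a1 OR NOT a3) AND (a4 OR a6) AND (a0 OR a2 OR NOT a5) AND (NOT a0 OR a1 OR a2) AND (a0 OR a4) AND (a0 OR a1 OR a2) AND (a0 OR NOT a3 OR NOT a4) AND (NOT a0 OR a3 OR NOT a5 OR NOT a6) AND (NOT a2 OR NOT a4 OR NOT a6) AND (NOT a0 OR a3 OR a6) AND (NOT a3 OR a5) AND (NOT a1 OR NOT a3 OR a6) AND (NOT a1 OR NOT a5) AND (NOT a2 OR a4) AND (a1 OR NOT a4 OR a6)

Set a0 = True.
Try a1 = False:
  (NOT a0 OR a1 OR a2) forces a2 = True.
  (NOT a2 OR a4) forces a4 = True.
  (NOT a2 OR NOT a4 OR NOT a6) forces a6 = False.
  clause (a1 OR NOT a4 OR a6) is falsified — backtrack.
So a1 = True.
  then (NOT a1 OR NOT a3) forces a3 = False.
  then (NOT a0 OR a3 OR a6) forces a6 = True.
  then (NOT a1 OR NOT a5) forces a5 = False.
Try a2 = True:
  (NOT a2 OR NOT a4 OR NOT a6) forces a4 = False.
  clause (NOT a2 OR a4) is falsified — backtrack.
So a2 = False.
  then (a2 OR a4) forces a4 = True.
All clauses satisfied.

a0 = True, a1 = True, a2 = False, a3 = False, a4 = True, a5 = False, a6 = True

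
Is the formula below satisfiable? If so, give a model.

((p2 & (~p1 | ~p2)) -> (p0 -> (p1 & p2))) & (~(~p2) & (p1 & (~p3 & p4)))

p0 = False, p1 = True, p2 = True, p3 = False, p4 = True

  (p2 & (~p1 | ~p2)) -> (p0 -> (p1 & p2)) = True
    p2 & (~p1 | ~p2) = False
      ~p1 | ~p2 = False
        ~p1 = False
        ~p2 = False
    p0 -> (p1 & p2) = True
      p1 & p2 = True
  ~(~p2) & (p1 & (~p3 & p4)) = True
    ~(~p2) = True
      ~p2 = False
    p1 & (~p3 & p4) = True
      ~p3 & p4 = True
        ~p3 = True
Both conjuncts True, so the formula holds.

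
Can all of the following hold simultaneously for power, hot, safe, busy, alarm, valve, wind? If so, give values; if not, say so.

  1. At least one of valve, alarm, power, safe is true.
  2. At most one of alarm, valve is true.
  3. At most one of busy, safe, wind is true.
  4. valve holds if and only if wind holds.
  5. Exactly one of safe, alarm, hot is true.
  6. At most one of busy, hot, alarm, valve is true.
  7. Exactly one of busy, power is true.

power = True, hot = False, safe = True, busy = False, alarm = False, valve = False, wind = False

  (1) {valve, alarm, power, safe}: 2 true — at least one ✓
  (2) {alarm, valve}: 0 true — at most one ✓
  (3) {busy, safe, wind}: 1 true — at most one ✓
  (4) valve=F, wind=F — same ✓
  (5) {safe, alarm, hot}: 1 true — exactly one ✓
  (6) {busy, hot, alarm, valve}: 0 true — at most one ✓
  (7) {busy, power}: 1 true — exactly one ✓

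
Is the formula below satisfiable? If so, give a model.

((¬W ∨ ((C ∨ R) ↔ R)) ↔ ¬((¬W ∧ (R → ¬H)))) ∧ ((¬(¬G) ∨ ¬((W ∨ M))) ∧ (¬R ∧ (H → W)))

M: True; W: True; G: True; H: True; R: False; C: False

  (¬W ∨ ((C ∨ R) ↔ R)) ↔ ¬((¬W ∧ (R → ¬H))) = True
    ¬W ∨ ((C ∨ R) ↔ R) = True
      ¬W = False
      (C ∨ R) ↔ R = True
        C ∨ R = False
    ¬((¬W ∧ (R → ¬H))) = True
      ¬W ∧ (R → ¬H) = False
        ¬W = False
        R → ¬H = True
          ¬H = False
  (¬(¬G) ∨ ¬((W ∨ M))) ∧ (¬R ∧ (H → W)) = True
    ¬(¬G) ∨ ¬((W ∨ M)) = True
      ¬(¬G) = True
        ¬G = False
      ¬((W ∨ M)) = False
        W ∨ M = True
    ¬R ∧ (H → W) = True
      ¬R = True
      H → W = True
Both conjuncts True, so the formula holds.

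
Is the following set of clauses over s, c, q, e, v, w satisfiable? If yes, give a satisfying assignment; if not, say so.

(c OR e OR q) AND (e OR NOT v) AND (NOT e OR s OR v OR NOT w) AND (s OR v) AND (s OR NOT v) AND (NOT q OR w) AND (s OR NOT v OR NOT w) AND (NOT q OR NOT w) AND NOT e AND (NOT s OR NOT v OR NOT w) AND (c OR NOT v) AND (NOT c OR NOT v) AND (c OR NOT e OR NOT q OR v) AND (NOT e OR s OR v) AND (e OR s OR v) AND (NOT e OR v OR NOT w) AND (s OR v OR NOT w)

s = True, c = True, q = False, e = False, v = False, w = True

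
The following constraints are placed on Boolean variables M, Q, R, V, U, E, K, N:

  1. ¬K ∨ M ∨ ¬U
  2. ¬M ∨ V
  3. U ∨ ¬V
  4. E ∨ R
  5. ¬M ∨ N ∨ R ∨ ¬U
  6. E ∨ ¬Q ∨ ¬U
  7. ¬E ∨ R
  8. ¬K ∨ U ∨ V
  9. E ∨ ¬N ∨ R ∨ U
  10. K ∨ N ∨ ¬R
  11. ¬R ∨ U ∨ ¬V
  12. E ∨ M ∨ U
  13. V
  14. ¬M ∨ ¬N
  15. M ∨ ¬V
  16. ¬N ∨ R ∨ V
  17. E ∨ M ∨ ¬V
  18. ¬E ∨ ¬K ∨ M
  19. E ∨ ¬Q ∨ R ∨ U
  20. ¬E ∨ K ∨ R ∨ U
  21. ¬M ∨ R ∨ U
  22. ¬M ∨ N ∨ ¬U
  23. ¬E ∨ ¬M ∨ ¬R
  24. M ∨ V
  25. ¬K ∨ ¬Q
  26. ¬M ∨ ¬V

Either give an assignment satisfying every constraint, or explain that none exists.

No satisfying assignment exists.

Case M = True:
  (¬M ∨ V) forces V = True.
  Clause (¬M ∨ ¬V) is falsified — contradiction.
Case M = False:
  (V) forces V = True.
  Clause (M ∨ ¬V) is falsified — contradiction.
Both cases fail, so the formula is unsatisfiable.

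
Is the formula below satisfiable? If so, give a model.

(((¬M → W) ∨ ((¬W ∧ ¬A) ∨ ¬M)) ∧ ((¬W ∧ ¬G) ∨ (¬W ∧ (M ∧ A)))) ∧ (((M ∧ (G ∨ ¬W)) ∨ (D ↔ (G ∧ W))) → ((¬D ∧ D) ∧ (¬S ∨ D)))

A = False, S = False, D = True, G = False, W = False, M = False

  ((¬M → W) ∨ ((¬W ∧ ¬A) ∨ ¬M)) ∧ ((¬W ∧ ¬G) ∨ (¬W ∧ (M ∧ A))) = True
    (¬M → W) ∨ ((¬W ∧ ¬A) ∨ ¬M) = True
      ¬M → W = False
        ¬M = True
      (¬W ∧ ¬A) ∨ ¬M = True
        ¬W ∧ ¬A = True
          ¬W = True
          ¬A = True
        ¬M = True
    (¬W ∧ ¬G) ∨ (¬W ∧ (M ∧ A)) = True
      ¬W ∧ ¬G = True
        ¬W = True
        ¬G = True
      ¬W ∧ (M ∧ A) = False
        ¬W = True
        M ∧ A = False
  ((M ∧ (G ∨ ¬W)) ∨ (D ↔ (G ∧ W))) → ((¬D ∧ D) ∧ (¬S ∨ D)) = True
    (M ∧ (G ∨ ¬W)) ∨ (D ↔ (G ∧ W)) = False
      M ∧ (G ∨ ¬W) = False
        G ∨ ¬W = True
          ¬W = True
      D ↔ (G ∧ W) = False
        G ∧ W = False
    (¬D ∧ D) ∧ (¬S ∨ D) = False
      ¬D ∧ D = False
        ¬D = False
      ¬S ∨ D = True
        ¬S = True
Both conjuncts True, so the formula holds.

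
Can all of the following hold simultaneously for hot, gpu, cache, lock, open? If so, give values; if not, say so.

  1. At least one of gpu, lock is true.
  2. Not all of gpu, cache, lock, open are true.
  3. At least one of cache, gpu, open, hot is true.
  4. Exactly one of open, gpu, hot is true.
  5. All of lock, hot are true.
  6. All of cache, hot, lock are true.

hot = True; gpu = False; cache = True; lock = True; open = False

  (1) {gpu, lock}: 1 true — at least one ✓
  (2) {gpu, cache, lock, open}: 2/4 true — not all ✓
  (3) {cache, gpu, open, hot}: 2 true — at least one ✓
  (4) {open, gpu, hot}: 1 true — exactly one ✓
  (5) {lock, hot}: all 2 true ✓
  (6) {cache, hot, lock}: all 3 true ✓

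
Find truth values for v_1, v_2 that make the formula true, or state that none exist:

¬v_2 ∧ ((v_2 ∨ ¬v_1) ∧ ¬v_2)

v_1 = False; v_2 = False

  ¬v_2 = True
  (v_2 ∨ ¬v_1) ∧ ¬v_2 = True
    v_2 ∨ ¬v_1 = True
      ¬v_1 = True
    ¬v_2 = True
Both conjuncts True, so the formula holds.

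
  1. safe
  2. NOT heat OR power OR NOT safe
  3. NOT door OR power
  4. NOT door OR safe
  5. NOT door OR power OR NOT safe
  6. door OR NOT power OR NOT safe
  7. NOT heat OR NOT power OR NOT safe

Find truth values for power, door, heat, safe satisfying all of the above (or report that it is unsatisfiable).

power=T, door=T, heat=F, safe=T

Unit clause (safe) forces safe = True.
Set power = True.
  then (door OR NOT power OR NOT safe) forces door = True.
  then (NOT heat OR NOT power OR NOT safe) forces heat = False.
Check each clause:
  (safe): safe holds.
  (NOT heat OR power OR NOT safe): NOT heat holds.
  (NOT door OR power): power holds.
  (NOT door OR safe): safe holds.
  (NOT door OR power OR NOT safe): power holds.
  (door OR NOT power OR NOT safe): door holds.
  (NOT heat OR NOT power OR NOT safe): NOT heat holds.
All clauses satisfied.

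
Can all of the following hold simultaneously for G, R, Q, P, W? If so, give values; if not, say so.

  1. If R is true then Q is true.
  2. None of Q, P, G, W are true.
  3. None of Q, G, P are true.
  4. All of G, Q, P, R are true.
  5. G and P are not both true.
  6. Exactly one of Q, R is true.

Case G = True:
  Constraint (2) is violated (G=T) — contradiction.
Case G = False:
  Constraint (4) is violated (G=F) — contradiction.
Both cases fail — unsatisfiable.

Unsatisfiable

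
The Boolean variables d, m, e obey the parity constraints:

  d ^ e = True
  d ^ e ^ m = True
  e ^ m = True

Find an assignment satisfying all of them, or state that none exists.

d = False; m = False; e = True

d ^ e = F ^ T = True ✓
d ^ e ^ m = F ^ T ^ F = True ✓
e ^ m = T ^ F = True ✓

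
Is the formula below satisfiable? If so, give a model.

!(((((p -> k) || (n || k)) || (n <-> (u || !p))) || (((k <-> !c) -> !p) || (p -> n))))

p: True, k: False, u: True, c: True, n: False

  !(((((p -> k) || (n || k)) || (n <-> (u || !p))) || (((k <-> !c) -> !p) || (p -> n)))) = True
    (((p -> k) || (n || k)) || (n <-> (u || !p))) || (((k <-> !c) -> !p) || (p -> n)) = False
      ((p -> k) || (n || k)) || (n <-> (u || !p)) = False
        (p -> k) || (n || k) = False
          p -> k = False
          n || k = False
        n <-> (u || !p) = False
          u || !p = True
            !p = False
      ((k <-> !c) -> !p) || (p -> n) = False
        (k <-> !c) -> !p = False
          k <-> !c = True
            !c = False
          !p = False
        p -> n = False
The formula evaluates to True.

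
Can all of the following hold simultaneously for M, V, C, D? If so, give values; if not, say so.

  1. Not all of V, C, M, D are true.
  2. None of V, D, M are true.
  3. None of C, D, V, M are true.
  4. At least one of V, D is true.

Unsatisfiable

Case V = True:
  Constraint (2) is violated (V=T) — contradiction.
Case V = False:
  (2) forces D = False.
  Constraint (4) is violated (V=F, D=F) — contradiction.
Both cases fail — unsatisfiable.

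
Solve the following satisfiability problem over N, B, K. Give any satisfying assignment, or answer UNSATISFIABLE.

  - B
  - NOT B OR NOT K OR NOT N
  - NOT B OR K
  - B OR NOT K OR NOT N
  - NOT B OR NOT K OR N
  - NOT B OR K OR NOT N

Unsatisfiable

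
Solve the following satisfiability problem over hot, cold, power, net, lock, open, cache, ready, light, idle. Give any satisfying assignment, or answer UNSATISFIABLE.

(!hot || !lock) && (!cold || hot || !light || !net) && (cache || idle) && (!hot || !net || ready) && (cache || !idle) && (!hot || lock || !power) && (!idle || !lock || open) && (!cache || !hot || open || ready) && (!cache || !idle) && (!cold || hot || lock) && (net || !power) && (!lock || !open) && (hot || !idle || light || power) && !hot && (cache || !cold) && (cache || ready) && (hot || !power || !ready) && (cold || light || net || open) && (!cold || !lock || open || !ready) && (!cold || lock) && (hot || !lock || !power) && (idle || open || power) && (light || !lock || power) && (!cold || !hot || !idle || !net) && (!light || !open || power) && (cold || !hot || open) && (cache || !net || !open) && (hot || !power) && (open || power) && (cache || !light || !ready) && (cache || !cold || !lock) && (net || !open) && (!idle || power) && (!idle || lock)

Unit clause (!hot) forces hot = False.
In (hot || !power) only !power is left, so power = False.
In (open || power) only open is left, so open = True.
In (net || !open) only net is left, so net = True.
In (!idle || power) only !idle is left, so idle = False.
In (cache || idle) only cache is left, so cache = True.
In (!lock || !open) only !lock is left, so lock = False.
In (!cold || lock) only !cold is left, so cold = False.
In (!light || !open || power) only !light is left, so light = False.
Set ready = False.
All clauses satisfied.

hot=F; cold=F; power=F; net=T; lock=F; open=T; cache=T; ready=F; light=F; idle=F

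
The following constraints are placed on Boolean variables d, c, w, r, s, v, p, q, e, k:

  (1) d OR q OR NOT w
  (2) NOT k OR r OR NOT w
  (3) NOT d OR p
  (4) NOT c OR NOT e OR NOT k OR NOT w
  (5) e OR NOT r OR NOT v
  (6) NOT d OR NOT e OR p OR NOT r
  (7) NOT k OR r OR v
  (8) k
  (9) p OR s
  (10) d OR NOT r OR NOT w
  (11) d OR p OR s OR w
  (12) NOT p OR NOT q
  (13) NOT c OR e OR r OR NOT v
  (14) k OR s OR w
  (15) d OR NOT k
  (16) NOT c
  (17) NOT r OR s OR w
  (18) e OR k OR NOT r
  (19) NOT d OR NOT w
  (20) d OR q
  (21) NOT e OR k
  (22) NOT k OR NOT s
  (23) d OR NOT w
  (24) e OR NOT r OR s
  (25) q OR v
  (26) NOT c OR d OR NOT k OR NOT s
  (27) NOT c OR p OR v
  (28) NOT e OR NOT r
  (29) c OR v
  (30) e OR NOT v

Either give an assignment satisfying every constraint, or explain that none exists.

Unit clause (k) forces k = True.
In (d OR NOT k) only d is left, so d = True.
Unit clause (NOT c) forces c = False.
In (NOT d OR NOT w) only NOT w is left, so w = False.
In (NOT k OR NOT s) only NOT s is left, so s = False.
In (c OR v) only v is left, so v = True.
In (e OR NOT v) only e is left, so e = True.
In (NOT d OR p) only p is left, so p = True.
In (NOT p OR NOT q) only NOT q is left, so q = False.
In (NOT r OR s OR w) only NOT r is left, so r = False.
All clauses satisfied.

d=T, c=F, w=F, r=F, s=F, v=T, p=T, q=F, e=T, k=T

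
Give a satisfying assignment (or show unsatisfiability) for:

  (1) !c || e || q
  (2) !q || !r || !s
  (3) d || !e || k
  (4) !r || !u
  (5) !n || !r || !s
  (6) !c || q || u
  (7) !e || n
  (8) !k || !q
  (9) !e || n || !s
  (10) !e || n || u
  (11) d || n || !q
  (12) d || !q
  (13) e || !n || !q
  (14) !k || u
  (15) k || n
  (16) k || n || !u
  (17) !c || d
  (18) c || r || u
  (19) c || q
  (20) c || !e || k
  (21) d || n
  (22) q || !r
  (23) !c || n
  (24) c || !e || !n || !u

s = True; k = False; c = True; e = True; n = True; u = True; r = False; q = False; d = True

Set s = True.
Set k = False.
  then (k || n) forces n = True.
  then (!n || !r || !s) forces r = False.
Try c = False:
  (c || r || u) forces u = True.
  (c || q) forces q = True.
  (d || !q) forces d = True.
  (e || !n || !q) forces e = True.
  clause (c || !e || k) is falsified — backtrack.
So c = True.
  then (!c || d) forces d = True.
Try e = False:
  (!c || e || q) forces q = True.
  clause (e || !n || !q) is falsified — backtrack.
So e = True.
Set u = True.
Set q = False.
All clauses satisfied.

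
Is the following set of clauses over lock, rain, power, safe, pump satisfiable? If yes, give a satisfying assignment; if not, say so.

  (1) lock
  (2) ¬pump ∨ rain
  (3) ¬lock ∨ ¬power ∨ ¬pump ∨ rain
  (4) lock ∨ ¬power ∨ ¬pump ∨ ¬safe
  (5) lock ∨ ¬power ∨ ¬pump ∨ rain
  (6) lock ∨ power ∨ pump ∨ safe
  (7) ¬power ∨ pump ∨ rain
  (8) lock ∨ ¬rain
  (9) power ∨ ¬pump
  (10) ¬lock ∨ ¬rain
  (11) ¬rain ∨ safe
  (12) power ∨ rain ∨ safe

Unit clause (lock) forces lock = True.
In (¬lock ∨ ¬rain) only ¬rain is left, so rain = False.
In (¬pump ∨ rain) only ¬pump is left, so pump = False.
In (¬power ∨ pump ∨ rain) only ¬power is left, so power = False.
In (power ∨ rain ∨ safe) only safe is left, so safe = True.
All clauses satisfied.

lock: True, rain: False, power: False, safe: True, pump: False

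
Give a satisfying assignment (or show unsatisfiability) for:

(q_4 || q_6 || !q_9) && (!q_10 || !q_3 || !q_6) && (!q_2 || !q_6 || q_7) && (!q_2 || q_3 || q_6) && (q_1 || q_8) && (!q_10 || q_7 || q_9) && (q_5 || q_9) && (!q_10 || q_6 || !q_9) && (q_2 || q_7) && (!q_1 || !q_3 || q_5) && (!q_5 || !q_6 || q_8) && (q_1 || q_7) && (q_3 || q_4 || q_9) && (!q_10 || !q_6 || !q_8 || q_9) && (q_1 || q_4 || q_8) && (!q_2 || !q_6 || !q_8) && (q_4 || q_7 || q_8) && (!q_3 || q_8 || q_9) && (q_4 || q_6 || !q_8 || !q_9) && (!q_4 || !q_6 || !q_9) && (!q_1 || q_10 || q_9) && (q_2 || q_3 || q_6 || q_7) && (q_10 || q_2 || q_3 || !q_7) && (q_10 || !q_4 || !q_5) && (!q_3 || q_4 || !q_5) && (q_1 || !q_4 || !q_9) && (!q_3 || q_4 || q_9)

Set q_1 = False.
  then (q_1 || q_8) forces q_8 = True.
  then (q_1 || q_7) forces q_7 = True.
Set q_2 = False.
Set q_3 = True.
Set q_4 = True.
  then (q_1 || !q_4 || !q_9) forces q_9 = False.
  then (q_5 || q_9) forces q_5 = True.
  then (q_10 || !q_4 || !q_5) forces q_10 = True.
  then (!q_10 || !q_3 || !q_6) forces q_6 = False.
All clauses satisfied.

q_1 = False, q_2 = False, q_3 = True, q_4 = True, q_5 = True, q_6 = False, q_7 = True, q_8 = True, q_9 = False, q_10 = True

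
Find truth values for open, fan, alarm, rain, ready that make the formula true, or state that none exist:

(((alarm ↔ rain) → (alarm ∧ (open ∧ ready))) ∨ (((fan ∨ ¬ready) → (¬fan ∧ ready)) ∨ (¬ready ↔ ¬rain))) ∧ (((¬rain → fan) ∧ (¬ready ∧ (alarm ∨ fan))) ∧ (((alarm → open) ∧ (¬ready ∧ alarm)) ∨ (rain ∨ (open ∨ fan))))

open = False; fan = True; alarm = True; rain = False; ready = False

  ((alarm ↔ rain) → (alarm ∧ (open ∧ ready))) ∨ (((fan ∨ ¬ready) → (¬fan ∧ ready)) ∨ (¬ready ↔ ¬rain)) = True
    (alarm ↔ rain) → (alarm ∧ (open ∧ ready)) = True
      alarm ↔ rain = False
      alarm ∧ (open ∧ ready) = False
        open ∧ ready = False
    ((fan ∨ ¬ready) → (¬fan ∧ ready)) ∨ (¬ready ↔ ¬rain) = True
      (fan ∨ ¬ready) → (¬fan ∧ ready) = False
        fan ∨ ¬ready = True
          ¬ready = True
        ¬fan ∧ ready = False
          ¬fan = False
      ¬ready ↔ ¬rain = True
        ¬ready = True
        ¬rain = True
  ((¬rain → fan) ∧ (¬ready ∧ (alarm ∨ fan))) ∧ (((alarm → open) ∧ (¬ready ∧ alarm)) ∨ (rain ∨ (open ∨ fan))) = True
    (¬rain → fan) ∧ (¬ready ∧ (alarm ∨ fan)) = True
      ¬rain → fan = True
        ¬rain = True
      ¬ready ∧ (alarm ∨ fan) = True
        ¬ready = True
        alarm ∨ fan = True
    ((alarm → open) ∧ (¬ready ∧ alarm)) ∨ (rain ∨ (open ∨ fan)) = True
      (alarm → open) ∧ (¬ready ∧ alarm) = False
        alarm → open = False
        ¬ready ∧ alarm = True
          ¬ready = True
      rain ∨ (open ∨ fan) = True
        open ∨ fan = True
Both conjuncts True, so the formula holds.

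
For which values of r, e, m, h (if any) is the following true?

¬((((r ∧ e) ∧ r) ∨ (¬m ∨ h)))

r: True; e: False; m: True; h: False

  ¬((((r ∧ e) ∧ r) ∨ (¬m ∨ h))) = True
    ((r ∧ e) ∧ r) ∨ (¬m ∨ h) = False
      (r ∧ e) ∧ r = False
        r ∧ e = False
      ¬m ∨ h = False
        ¬m = False
The formula evaluates to True.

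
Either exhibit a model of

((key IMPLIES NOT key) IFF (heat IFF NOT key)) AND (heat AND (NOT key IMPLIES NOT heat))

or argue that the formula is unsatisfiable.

heat: True, key: True

  (key IMPLIES NOT key) IFF (heat IFF NOT key) = True
    key IMPLIES NOT key = False
      NOT key = False
    heat IFF NOT key = False
      NOT key = False
  heat AND (NOT key IMPLIES NOT heat) = True
    NOT key IMPLIES NOT heat = True
      NOT key = False
      NOT heat = False
Both conjuncts True, so the formula holds.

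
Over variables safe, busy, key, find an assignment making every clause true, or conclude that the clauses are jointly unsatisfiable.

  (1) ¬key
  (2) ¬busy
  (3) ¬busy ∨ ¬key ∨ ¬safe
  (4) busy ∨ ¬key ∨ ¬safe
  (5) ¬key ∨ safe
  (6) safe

safe = True, busy = False, key = False

Unit clause (¬key) forces key = False.
Unit clause (¬busy) forces busy = False.
Unit clause (safe) forces safe = True.
All clauses satisfied.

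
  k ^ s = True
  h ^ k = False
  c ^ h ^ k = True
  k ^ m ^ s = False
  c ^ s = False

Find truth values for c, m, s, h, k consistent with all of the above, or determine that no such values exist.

c = True; m = True; s = True; h = False; k = False

k ^ s = F ^ T = True ✓
h ^ k = F ^ F = False ✓
c ^ h ^ k = T ^ F ^ F = True ✓
k ^ m ^ s = F ^ T ^ T = False ✓
c ^ s = T ^ T = False ✓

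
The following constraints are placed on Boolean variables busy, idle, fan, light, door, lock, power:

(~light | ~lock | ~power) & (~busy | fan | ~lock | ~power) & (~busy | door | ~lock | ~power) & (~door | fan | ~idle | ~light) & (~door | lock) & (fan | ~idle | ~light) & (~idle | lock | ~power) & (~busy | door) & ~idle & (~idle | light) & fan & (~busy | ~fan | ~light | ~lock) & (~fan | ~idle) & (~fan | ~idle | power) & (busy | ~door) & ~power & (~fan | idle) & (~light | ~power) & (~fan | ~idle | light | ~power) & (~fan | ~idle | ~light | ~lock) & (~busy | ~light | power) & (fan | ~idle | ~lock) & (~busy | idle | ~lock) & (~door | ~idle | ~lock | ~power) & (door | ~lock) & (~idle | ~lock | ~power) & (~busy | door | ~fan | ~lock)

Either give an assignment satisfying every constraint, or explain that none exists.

Case idle = True:
  Clause (~idle) is falsified — contradiction.
Case idle = False:
  (fan) forces fan = True.
  Clause (~fan | idle) is falsified — contradiction.
Both cases fail, so the formula is unsatisfiable.

No satisfying assignment exists.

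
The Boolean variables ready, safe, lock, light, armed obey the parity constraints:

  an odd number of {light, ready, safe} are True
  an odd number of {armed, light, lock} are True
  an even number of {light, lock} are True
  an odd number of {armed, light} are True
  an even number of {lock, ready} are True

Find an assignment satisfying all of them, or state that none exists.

ready=F; safe=T; lock=F; light=F; armed=T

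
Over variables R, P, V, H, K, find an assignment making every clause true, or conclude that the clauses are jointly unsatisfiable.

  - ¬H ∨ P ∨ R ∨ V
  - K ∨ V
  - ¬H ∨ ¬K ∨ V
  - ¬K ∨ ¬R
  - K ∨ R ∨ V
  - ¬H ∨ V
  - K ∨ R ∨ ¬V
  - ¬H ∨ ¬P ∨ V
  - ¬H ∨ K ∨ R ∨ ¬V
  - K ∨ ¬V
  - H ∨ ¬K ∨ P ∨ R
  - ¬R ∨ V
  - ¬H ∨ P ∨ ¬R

R = False, P = True, V = True, H = True, K = True

Try R = True:
  (¬K ∨ ¬R) forces K = False.
  (K ∨ V) forces V = True.
  clause (K ∨ ¬V) is falsified — backtrack.
So R = False.
Set P = True.
Set V = True.
  then (K ∨ R ∨ ¬V) forces K = True.
Set H = True.
All clauses satisfied.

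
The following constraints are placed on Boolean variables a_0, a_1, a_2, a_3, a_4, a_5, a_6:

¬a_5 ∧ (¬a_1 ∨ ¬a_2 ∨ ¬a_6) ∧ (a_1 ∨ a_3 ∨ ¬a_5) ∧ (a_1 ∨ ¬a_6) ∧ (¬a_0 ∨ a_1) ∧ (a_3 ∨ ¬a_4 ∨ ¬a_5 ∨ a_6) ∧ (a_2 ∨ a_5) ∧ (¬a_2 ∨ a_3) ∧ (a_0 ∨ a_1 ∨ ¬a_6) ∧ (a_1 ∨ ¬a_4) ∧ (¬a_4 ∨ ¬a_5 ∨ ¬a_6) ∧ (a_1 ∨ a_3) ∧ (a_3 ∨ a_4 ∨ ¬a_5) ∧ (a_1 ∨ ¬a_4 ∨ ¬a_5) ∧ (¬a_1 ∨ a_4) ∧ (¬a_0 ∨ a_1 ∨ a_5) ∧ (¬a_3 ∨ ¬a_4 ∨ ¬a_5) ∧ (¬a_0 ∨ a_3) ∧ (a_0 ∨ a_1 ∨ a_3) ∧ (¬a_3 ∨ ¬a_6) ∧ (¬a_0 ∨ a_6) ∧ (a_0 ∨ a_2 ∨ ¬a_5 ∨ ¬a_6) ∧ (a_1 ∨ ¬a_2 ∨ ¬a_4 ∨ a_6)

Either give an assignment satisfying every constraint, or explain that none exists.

a_0=F, a_1=F, a_2=T, a_3=T, a_4=F, a_5=F, a_6=F

Unit clause (¬a_5) forces a_5 = False.
In (a_2 ∨ a_5) only a_2 is left, so a_2 = True.
In (¬a_2 ∨ a_3) only a_3 is left, so a_3 = True.
In (¬a_3 ∨ ¬a_6) only ¬a_6 is left, so a_6 = False.
In (¬a_0 ∨ a_6) only ¬a_0 is left, so a_0 = False.
Set a_1 = False.
  then (a_1 ∨ ¬a_4) forces a_4 = False.
All clauses satisfied.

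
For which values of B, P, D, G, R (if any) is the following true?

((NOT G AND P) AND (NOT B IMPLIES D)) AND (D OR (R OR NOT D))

B: True, P: True, D: True, G: False, R: False

  (NOT G AND P) AND (NOT B IMPLIES D) = True
    NOT G AND P = True
      NOT G = True
    NOT B IMPLIES D = True
      NOT B = False
  D OR (R OR NOT D) = True
    R OR NOT D = False
      NOT D = False
Both conjuncts True, so the formula holds.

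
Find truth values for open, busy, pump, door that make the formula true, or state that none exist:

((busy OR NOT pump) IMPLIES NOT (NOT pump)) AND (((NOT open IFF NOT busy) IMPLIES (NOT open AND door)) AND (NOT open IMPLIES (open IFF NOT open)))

open = True; busy = False; pump = True; door = False

  (busy OR NOT pump) IMPLIES NOT (NOT pump) = True
    busy OR NOT pump = False
      NOT pump = False
    NOT (NOT pump) = True
      NOT pump = False
  ((NOT open IFF NOT busy) IMPLIES (NOT open AND door)) AND (NOT open IMPLIES (open IFF NOT open)) = True
    (NOT open IFF NOT busy) IMPLIES (NOT open AND door) = True
      NOT open IFF NOT busy = False
        NOT open = False
        NOT busy = True
      NOT open AND door = False
        NOT open = False
    NOT open IMPLIES (open IFF NOT open) = True
      NOT open = False
      open IFF NOT open = False
        NOT open = False
Both conjuncts True, so the formula holds.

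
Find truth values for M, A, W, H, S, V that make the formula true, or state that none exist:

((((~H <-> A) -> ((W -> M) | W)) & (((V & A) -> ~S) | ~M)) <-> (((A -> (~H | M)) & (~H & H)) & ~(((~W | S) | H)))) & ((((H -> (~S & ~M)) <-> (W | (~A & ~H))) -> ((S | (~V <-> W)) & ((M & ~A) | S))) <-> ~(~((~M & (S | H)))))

The formula is unsatisfiable.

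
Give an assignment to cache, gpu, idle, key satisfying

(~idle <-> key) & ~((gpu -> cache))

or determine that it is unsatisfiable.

cache = False, gpu = True, idle = False, key = True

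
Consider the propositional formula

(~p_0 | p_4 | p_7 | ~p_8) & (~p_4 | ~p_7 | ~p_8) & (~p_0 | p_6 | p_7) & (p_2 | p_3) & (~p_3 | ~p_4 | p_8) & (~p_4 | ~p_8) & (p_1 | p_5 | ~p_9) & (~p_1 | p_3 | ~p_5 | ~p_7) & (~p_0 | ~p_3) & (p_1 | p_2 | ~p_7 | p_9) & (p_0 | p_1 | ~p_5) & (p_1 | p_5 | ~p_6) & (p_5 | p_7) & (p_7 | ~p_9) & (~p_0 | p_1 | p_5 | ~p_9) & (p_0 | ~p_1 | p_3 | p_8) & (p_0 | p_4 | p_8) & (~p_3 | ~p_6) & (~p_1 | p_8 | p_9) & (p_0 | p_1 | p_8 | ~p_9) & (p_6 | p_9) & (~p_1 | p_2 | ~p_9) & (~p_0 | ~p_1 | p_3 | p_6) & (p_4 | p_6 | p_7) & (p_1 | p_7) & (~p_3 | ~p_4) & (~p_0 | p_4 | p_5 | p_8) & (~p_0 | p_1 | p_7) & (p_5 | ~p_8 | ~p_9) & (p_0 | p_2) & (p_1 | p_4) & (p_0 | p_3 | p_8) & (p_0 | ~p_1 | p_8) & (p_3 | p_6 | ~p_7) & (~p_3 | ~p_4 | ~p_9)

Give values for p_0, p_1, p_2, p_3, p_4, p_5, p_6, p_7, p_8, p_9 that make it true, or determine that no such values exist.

Set p_0 = False.
  then (p_0 | p_2) forces p_2 = True.
Set p_1 = True.
  then (p_0 | ~p_1 | p_8) forces p_8 = True.
  then (~p_4 | ~p_8) forces p_4 = False.
Set p_3 = False.
Set p_5 = True.
  then (~p_1 | p_3 | ~p_5 | ~p_7) forces p_7 = False.
  then (p_7 | ~p_9) forces p_9 = False.
  then (p_6 | p_9) forces p_6 = True.
All clauses satisfied.

p_0: False, p_1: True, p_2: True, p_3: False, p_4: False, p_5: True, p_6: True, p_7: False, p_8: True, p_9: False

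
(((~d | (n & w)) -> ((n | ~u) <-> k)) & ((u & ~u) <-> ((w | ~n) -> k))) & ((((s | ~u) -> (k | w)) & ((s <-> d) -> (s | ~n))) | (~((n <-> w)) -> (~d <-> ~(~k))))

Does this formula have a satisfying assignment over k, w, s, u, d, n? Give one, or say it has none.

k: False; w: False; s: True; u: True; d: False; n: False

  ((~d | (n & w)) -> ((n | ~u) <-> k)) & ((u & ~u) <-> ((w | ~n) -> k)) = True
    (~d | (n & w)) -> ((n | ~u) <-> k) = True
      ~d | (n & w) = True
        ~d = True
        n & w = False
      (n | ~u) <-> k = True
        n | ~u = False
          ~u = False
    (u & ~u) <-> ((w | ~n) -> k) = True
      u & ~u = False
        ~u = False
      (w | ~n) -> k = False
        w | ~n = True
          ~n = True
  (((s | ~u) -> (k | w)) & ((s <-> d) -> (s | ~n))) | (~((n <-> w)) -> (~d <-> ~(~k))) = True
    ((s | ~u) -> (k | w)) & ((s <-> d) -> (s | ~n)) = False
      (s | ~u) -> (k | w) = False
        s | ~u = True
          ~u = False
        k | w = False
      (s <-> d) -> (s | ~n) = True
        s <-> d = False
        s | ~n = True
          ~n = True
    ~((n <-> w)) -> (~d <-> ~(~k)) = True
      ~((n <-> w)) = False
        n <-> w = True
      ~d <-> ~(~k) = False
        ~d = True
        ~(~k) = False
          ~k = True
Both conjuncts True, so the formula holds.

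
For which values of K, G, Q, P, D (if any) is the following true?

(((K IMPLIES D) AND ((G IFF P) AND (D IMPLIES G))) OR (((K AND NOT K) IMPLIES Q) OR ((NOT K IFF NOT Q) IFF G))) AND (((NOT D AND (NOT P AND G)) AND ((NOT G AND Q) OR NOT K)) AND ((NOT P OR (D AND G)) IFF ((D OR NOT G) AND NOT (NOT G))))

Unsatisfiable — no assignment works.

Case G = True: the formula simplifies to (((K IMPLIES D) AND P) OR (((K AND NOT K) IMPLIES Q) OR (NOT K IFF NOT Q))) AND (((NOT D AND NOT P) AND NOT K) AND ((NOT P OR D) IFF D)).
  K = True: the conjunct NOT K is False.
  K = False: simplifies to (NOT D AND NOT P) AND ((NOT P OR D) IFF D).
    P = True: the conjunct NOT P is False.
    P = False: simplifies to NOT D AND D.
      D = True: the conjunct NOT D is False.
      D = False: the conjunct D is False.
Case G = False: the conjunct G is False.
Both cases fail — unsatisfiable.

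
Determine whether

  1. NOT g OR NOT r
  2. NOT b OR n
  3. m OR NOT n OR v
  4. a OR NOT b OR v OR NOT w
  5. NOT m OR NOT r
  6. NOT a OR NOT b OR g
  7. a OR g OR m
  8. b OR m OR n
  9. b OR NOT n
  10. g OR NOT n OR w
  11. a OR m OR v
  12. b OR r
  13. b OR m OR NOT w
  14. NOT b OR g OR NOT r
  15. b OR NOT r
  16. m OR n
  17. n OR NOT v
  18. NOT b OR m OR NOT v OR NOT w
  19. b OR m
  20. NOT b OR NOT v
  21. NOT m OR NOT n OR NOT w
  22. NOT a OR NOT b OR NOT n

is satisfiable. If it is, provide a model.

Try n = False:
  (NOT b OR n) forces b = False.
  (b OR m OR n) forces m = True.
  (NOT m OR NOT r) forces r = False.
  clause (b OR r) is falsified — backtrack.
So n = True.
  then (b OR NOT n) forces b = True.
  then (NOT b OR NOT v) forces v = False.
  then (NOT a OR NOT b OR NOT n) forces a = False.
  then (m OR NOT n OR v) forces m = True.
  then (a OR NOT b OR v OR NOT w) forces w = False.
  then (NOT m OR NOT r) forces r = False.
  then (g OR NOT n OR w) forces g = True.
All clauses satisfied.

n=T; v=F; a=F; w=F; m=T; g=T; r=F; b=T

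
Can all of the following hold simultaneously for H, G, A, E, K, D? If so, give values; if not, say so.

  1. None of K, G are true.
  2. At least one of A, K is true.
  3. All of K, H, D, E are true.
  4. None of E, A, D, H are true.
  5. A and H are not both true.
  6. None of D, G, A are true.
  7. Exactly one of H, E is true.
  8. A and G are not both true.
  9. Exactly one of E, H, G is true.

Case H = True:
  Constraint (4) is violated (H=T) — contradiction.
Case H = False:
  Constraint (3) is violated (H=F) — contradiction.
Both cases fail — unsatisfiable.

No satisfying assignment exists.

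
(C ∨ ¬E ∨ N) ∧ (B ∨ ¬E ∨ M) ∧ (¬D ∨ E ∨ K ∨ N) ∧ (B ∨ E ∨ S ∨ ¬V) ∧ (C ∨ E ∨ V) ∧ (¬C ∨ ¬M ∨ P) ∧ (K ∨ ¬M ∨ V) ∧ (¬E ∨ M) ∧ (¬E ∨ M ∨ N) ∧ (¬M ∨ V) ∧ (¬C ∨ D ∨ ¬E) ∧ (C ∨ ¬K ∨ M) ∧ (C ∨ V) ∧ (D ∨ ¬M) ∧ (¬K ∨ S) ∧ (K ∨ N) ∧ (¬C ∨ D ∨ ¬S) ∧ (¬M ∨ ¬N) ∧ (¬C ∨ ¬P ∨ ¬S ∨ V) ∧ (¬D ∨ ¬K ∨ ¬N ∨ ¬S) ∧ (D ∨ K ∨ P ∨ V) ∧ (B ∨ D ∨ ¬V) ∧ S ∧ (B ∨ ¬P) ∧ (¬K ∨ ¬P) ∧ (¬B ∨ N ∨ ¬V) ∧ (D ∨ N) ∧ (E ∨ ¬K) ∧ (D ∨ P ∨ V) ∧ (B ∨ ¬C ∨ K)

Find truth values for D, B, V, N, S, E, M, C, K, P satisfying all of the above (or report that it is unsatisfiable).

D = True; B = False; V = True; N = True; S = True; E = False; M = False; C = False; K = False; P = False

Unit clause (S) forces S = True.
Set D = True.
Set B = False.
  then (B ∨ ¬P) forces P = False.
Try V = False:
  (¬M ∨ V) forces M = False.
  (B ∨ ¬E ∨ M) forces E = False.
  (C ∨ E ∨ V) forces C = True.
  (E ∨ ¬K) forces K = False.
  clause (B ∨ ¬C ∨ K) is falsified — backtrack.
So V = True.
Try N = False:
  (K ∨ N) forces K = True.
  (E ∨ ¬K) forces E = True.
  (C ∨ ¬E ∨ N) forces C = True.
  (B ∨ ¬E ∨ M) forces M = True.
  clause (¬C ∨ ¬M ∨ P) is falsified — backtrack.
So N = True.
  then (¬M ∨ ¬N) forces M = False.
  then (¬D ∨ ¬K ∨ ¬N ∨ ¬S) forces K = False.
  then (B ∨ ¬C ∨ K) forces C = False.
  then (B ∨ ¬E ∨ M) forces E = False.
All clauses satisfied.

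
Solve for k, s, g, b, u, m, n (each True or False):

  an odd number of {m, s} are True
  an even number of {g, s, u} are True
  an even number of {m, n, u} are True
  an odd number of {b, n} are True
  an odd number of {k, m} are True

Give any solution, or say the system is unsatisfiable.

k = True; s = True; g = True; b = True; u = False; m = False; n = False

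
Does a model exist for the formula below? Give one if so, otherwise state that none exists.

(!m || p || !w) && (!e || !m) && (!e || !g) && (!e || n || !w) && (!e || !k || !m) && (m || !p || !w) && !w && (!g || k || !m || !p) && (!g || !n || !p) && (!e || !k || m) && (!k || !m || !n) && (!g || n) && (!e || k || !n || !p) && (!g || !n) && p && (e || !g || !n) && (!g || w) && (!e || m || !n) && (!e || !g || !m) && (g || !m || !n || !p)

m = False, w = False, n = True, e = False, g = False, k = False, p = True

Unit clause (!w) forces w = False.
Unit clause (p) forces p = True.
In (!g || w) only !g is left, so g = False.
Set m = False.
Set n = True.
  then (!e || m || !n) forces e = False.
Set k = False.
All clauses satisfied.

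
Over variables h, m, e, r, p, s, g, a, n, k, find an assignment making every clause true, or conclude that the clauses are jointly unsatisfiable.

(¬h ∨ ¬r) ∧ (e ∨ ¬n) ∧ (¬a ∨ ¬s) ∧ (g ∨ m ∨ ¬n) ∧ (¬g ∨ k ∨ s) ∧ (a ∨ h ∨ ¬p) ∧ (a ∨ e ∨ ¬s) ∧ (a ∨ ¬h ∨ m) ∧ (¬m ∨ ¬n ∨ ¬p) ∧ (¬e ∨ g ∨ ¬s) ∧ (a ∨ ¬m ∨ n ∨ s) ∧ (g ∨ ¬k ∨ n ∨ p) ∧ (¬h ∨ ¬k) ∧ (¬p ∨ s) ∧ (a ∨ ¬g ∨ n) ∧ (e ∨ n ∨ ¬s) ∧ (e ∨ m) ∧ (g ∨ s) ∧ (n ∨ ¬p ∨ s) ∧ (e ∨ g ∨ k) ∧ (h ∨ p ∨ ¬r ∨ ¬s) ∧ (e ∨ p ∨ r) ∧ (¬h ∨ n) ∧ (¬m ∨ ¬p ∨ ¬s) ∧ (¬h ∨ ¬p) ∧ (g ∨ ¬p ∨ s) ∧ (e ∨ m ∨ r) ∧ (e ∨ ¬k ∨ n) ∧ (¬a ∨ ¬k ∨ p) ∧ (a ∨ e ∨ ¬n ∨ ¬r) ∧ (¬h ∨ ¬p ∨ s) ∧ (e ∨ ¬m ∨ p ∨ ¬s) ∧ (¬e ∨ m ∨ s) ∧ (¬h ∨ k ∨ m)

h = False; m = True; e = True; r = False; p = False; s = True; g = True; a = False; n = True; k = True

Set h = False.
Set m = True.
Set e = True.
Set r = False.
Try p = True:
  (a ∨ h ∨ ¬p) forces a = True.
  (¬a ∨ ¬s) forces s = False.
  clause (¬p ∨ s) is falsified — backtrack.
So p = False.
Set s = True.
  then (¬a ∨ ¬s) forces a = False.
  then (¬e ∨ g ∨ ¬s) forces g = True.
  then (a ∨ ¬g ∨ n) forces n = True.
Set k = True.
All clauses satisfied.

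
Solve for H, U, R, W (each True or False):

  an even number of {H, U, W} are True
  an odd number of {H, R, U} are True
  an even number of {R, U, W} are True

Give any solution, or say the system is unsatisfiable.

H = True, U = True, R = True, W = False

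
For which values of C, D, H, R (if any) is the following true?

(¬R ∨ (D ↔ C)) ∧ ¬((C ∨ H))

C = False, D = False, H = False, R = True

  ¬R ∨ (D ↔ C) = True
    ¬R = False
    D ↔ C = True
  ¬((C ∨ H)) = True
    C ∨ H = False
Both conjuncts True, so the formula holds.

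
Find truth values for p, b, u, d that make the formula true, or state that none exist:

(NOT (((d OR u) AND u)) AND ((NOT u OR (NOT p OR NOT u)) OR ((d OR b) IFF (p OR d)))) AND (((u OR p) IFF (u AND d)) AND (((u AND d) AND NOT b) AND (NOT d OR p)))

Case u = True: the conjunct NOT (((d OR u) AND u)) becomes NOT ((True AND True)) = False.
Case u = False: the conjunct u is False.
Both cases fail — unsatisfiable.

No satisfying assignment exists.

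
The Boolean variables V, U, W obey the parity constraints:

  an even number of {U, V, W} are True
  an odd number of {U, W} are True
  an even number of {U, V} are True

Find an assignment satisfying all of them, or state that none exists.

V = True, U = True, W = False

{U, V, W}: 2 true → even ✓
{U, W}: 1 true → odd ✓
{U, V}: 2 true → even ✓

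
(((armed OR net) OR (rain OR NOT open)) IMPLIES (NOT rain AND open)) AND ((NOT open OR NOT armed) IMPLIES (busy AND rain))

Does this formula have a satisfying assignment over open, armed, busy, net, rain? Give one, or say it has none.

open = True, armed = True, busy = False, net = False, rain = False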